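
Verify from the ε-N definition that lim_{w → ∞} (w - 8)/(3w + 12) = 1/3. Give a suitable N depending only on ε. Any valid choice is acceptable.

N = 4/ε

Let ε > 0. We seek N > 0 such that w > N implies |(w - 8)/(3w + 12) − (1/3)| < ε.
(w - 8)/(3w + 12) − (1/3) = (3(w - 8) − (3w + 12)) / (3(3w + 12)) = -36/(3(3w + 12)).
For w > 0 we have 3w + 12 > 3w, so |(w - 8)/(3w + 12) − (1/3)| = 36/(3(3w + 12)) < 36/(3·3w) = 4/w.
Thus |(w - 8)/(3w + 12) − (1/3)| < ε whenever w > 4/ε.
Take N = 4/ε. If w > N then |(w - 8)/(3w + 12) − (1/3)| < 4/w < ε.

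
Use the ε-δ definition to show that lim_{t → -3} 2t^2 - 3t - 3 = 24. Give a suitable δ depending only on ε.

δ = min(1, ε/17)

Suppose ε > 0. We want δ > 0 such that 0 < |t + 3| < δ implies |(2t^2 - 3t - 3) − 24| < ε.
(2t^2 - 3t - 3) − 24 = 2t^2 - 3t - 27 = (t + 3)(2t - 9).
So |(2t^2 - 3t - 3) − 24| = |t + 3|·|2t - 9|.
Assume first that |t + 3| < 1, so |t| < 4. Then |2t - 9| ≤ 2·4 + 9 = 17.
Hence |(2t^2 - 3t - 3) − 24| ≤ 17|t + 3| < ε provided |t + 3| < ε/17.
Take δ = min(1, ε/17). Then 0 < |t + 3| < δ gives both |t + 3| < 1 and |t + 3| < ε/17, so |(2t^2 - 3t - 3) − 24| < ε.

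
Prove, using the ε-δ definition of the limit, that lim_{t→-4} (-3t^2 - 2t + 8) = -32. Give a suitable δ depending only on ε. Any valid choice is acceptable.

δ = min(1, ε/25)

Suppose ε > 0. We want δ > 0 such that 0 < |t + 4| < δ implies |(-3t^2 - 2t + 8) + 32| < ε.
(-3t^2 - 2t + 8) + 32 = -3t^2 - 2t + 40 = (t + 4)(-3t + 10).
So |(-3t^2 - 2t + 8) + 32| = |t + 4|·|-3t + 10|.
Assume first that |t + 4| < 1, so |t| < 5. Then |-3t + 10| ≤ 3·5 + 10 = 25.
Hence |(-3t^2 - 2t + 8) + 32| ≤ 25|t + 4| < ε provided |t + 4| < ε/25.
Take δ = min(1, ε/25). Then 0 < |t + 4| < δ gives both |t + 4| < 1 and |t + 4| < ε/25, so |(-3t^2 - 2t + 8) + 32| < ε.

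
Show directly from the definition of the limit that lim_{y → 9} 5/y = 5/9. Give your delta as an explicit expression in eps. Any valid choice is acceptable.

Suppose eps > 0. We seek delta > 0 such that 0 < |y − 9| < delta implies |5/y − (5/9)| < eps.
|5/y − (5/9)| = 5·|9 − y|/(9·|y|) = 5|y − 9|/(9|y|).
Require delta ≤ 9/2 so that |y| > 9 − 9/2 = 9/2, hence 9|y| > 81/2.
Then |5/y − (5/9)| < 5|y − 9|/(81/2), which is < eps when |y − 9| < (81/10)eps.
Take delta = min(9/2, (81/10)eps). Then 0 < |y − 9| < delta gives both |y − 9| < 9/2 and |y − 9| < (81/10)eps, so |5/y − (5/9)| < eps.

delta = min(9/2, (81/10)eps)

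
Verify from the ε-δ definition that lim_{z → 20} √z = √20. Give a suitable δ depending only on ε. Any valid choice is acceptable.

Let ε > 0 be given. We want δ > 0 such that 0 < |z − 20| < δ implies |√z − √20| < ε.
Multiplying by the conjugate, |√z − √20| = |z − 20|/(√z + √20).
Restrict δ ≤ 20 so that |z − 20| < 20 forces z > 0, and then √z + √20 > √20.
Hence |√z − √20| < |z − 20|/√20, which is < ε once |z − 20| < √20·ε.
Take δ = min(20, √20·ε). If 0 < |z − 20| < δ then z > 0 and |√z − √20| < |z − 20|/√20 < ε.

δ = min(20, √20·ε)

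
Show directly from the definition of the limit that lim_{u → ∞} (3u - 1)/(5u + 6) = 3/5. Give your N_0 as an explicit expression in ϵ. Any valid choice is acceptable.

N_0 = (23/25)/ϵ

Fix ϵ > 0. We seek N_0 > 0 such that u > N_0 implies |(3u - 1)/(5u + 6) − (3/5)| < ϵ.
(3u - 1)/(5u + 6) − (3/5) = (5(3u - 1) − 3(5u + 6)) / (5(5u + 6)) = -23/(5(5u + 6)).
For u > 0 we have 5u + 6 > 5u, so |(3u - 1)/(5u + 6) − (3/5)| = 23/(5(5u + 6)) < 23/(5·5u) = (23/25)/u.
Thus |(3u - 1)/(5u + 6) − (3/5)| < ϵ whenever u > (23/25)/ϵ.
Take N_0 = (23/25)/ϵ. If u > N_0 then |(3u - 1)/(5u + 6) − (3/5)| < (23/25)/u < ϵ.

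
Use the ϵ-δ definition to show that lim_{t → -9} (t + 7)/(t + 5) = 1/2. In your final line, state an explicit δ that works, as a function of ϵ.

Suppose ϵ > 0. We want δ > 0 with 0 < |t + 9| < δ ⇒ |(t + 7)/(t + 5) − (1/2)| < ϵ.
Combining over a common denominator, (t + 7)/(t + 5) − (1/2) = [(t + 7)·(-4) − (-2)·(t + 5)] / [(-4)·(t + 5)] = -2(t + 9) / ((-4)(t + 5)).
So |(t + 7)/(t + 5) − (1/2)| = 2|t + 9| / (4·|t + 5|).
Restrict δ ≤ 2. Then |t + 9| < 2 gives |t + 5| = |(t + 9) + (-4)| ≥ 4 − 2 = 2.
Hence |(t + 7)/(t + 5) − (1/2)| < 2|t + 9|/(4·2) = (1/4)|t + 9|, which is < ϵ once |t + 9| < 4ϵ.
Take δ = min(2, 4ϵ). Then 0 < |t + 9| < δ forces both bounds, so |(t + 7)/(t + 5) − (1/2)| < ϵ.

δ = min(2, 4ϵ)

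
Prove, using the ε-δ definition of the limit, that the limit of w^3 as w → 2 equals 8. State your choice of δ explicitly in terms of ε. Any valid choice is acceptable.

δ = min(1, ε/19)

Suppose ε > 0. We seek δ > 0 with 0 < |w − 2| < δ ⇒ |w^3 − 8| < ε.
Factor: w^3 − 8 = (w − 2)(w^2 + 2w + 4), so |w^3 − 8| = |w − 2|·|w^2 + 2w + 4|.
Restrict δ ≤ 1. Then |w − 2| < 1 gives |w| < 3, so by the triangle inequality |w^2 + 2w + 4| ≤ 3^2 + 2·3 + 4 = 19.
Hence |w^3 − 8| ≤ 19|w − 2|, which is < ε once |w − 2| < ε/19.
Take δ = min(1, ε/19). If 0 < |w − 2| < δ then both bounds hold and |w^3 − 8| ≤ 19|w − 2| < 19·(ε/19) = ε.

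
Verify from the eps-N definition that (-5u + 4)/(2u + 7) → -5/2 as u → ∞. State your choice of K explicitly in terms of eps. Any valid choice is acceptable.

K = (43/4)/eps

Suppose eps > 0. We seek K > 0 such that u > K implies |(-5u + 4)/(2u + 7) + 5/2| < eps.
(-5u + 4)/(2u + 7) + 5/2 = (2(-5u + 4) − (-5)(2u + 7)) / (2(2u + 7)) = 43/(2(2u + 7)).
For u > 0 we have 2u + 7 > 2u, so |(-5u + 4)/(2u + 7) + 5/2| = 43/(2(2u + 7)) < 43/(2·2u) = (43/4)/u.
Thus |(-5u + 4)/(2u + 7) + 5/2| < eps whenever u > (43/4)/eps.
Take K = (43/4)/eps. If u > K then |(-5u + 4)/(2u + 7) + 5/2| < (43/4)/u < eps.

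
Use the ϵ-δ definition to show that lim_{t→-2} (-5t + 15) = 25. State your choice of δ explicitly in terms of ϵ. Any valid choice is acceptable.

Suppose ϵ > 0. We need δ > 0 so that 0 < |t + 2| < δ implies |(-5t + 15) − 25| < ϵ.
|(-5t + 15) − 25| = |-5t - 10| = 5|t + 2|.
Thus it suffices that |t + 2| < ϵ/5.
Choosing δ = ϵ/5 gives |(-5t + 15) − 25| = 5|t + 2| < ϵ whenever |t + 2| < δ.

δ = ϵ/5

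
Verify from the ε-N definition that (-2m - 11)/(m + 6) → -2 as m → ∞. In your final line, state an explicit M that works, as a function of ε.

M = 1/ε

Suppose ε > 0. For m ≥ 1, |(-2m - 11)/(m + 6) + 2| = |1|/((m + 6)) = 1/((m + 6)).
Since m + 6 ≥ m for m ≥ 1, this is ≤ 1/(m) = 1/m.
So |(-2m - 11)/(m + 6) + 2| < ε whenever m > 1/ε.
Take M = 1/ε. If m > M then |(-2m - 11)/(m + 6) + 2| ≤ 1/m < ε.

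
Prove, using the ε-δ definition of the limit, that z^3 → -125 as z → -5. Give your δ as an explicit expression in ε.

δ = min(1, ε/91)

Fix ε > 0. We seek δ > 0 with 0 < |z + 5| < δ ⇒ |z^3 + 125| < ε.
Factor: z^3 + 125 = (z + 5)(z^2 - 5z + 25), so |z^3 + 125| = |z + 5|·|z^2 - 5z + 25|.
Restrict δ ≤ 1. Then |z + 5| < 1 gives |z| < 6, so by the triangle inequality |z^2 - 5z + 25| ≤ 6^2 + 5·6 + 25 = 91.
Hence |z^3 + 125| ≤ 91|z + 5|, which is < ε once |z + 5| < ε/91.
Take δ = min(1, ε/91). If 0 < |z + 5| < δ then both bounds hold and |z^3 + 125| ≤ 91|z + 5| < 91·(ε/91) = ε.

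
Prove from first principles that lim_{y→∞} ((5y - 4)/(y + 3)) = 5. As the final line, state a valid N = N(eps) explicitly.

Fix eps > 0. We seek N > 0 such that y > N implies |(5y - 4)/(y + 3) − 5| < eps.
(5y - 4)/(y + 3) − 5 = ((5y - 4) − 5(y + 3)) / ((y + 3)) = -19/((y + 3)).
For y > 0 we have y + 3 > y, so |(5y - 4)/(y + 3) − 5| = 19/((y + 3)) < 19/(y) = 19/y.
Thus |(5y - 4)/(y + 3) − 5| < eps whenever y > 19/eps.
Take N = 19/eps. If y > N then |(5y - 4)/(y + 3) − 5| < 19/y < eps.

N = 19/eps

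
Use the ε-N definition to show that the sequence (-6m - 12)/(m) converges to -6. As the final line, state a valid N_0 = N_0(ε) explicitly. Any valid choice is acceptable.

N_0 = 12/ε

Suppose ε > 0. For m ≥ 1, |(-6m - 12)/(m) + 6| = |-12|/((m)) = 12/((m)).
Since m ≥ m for m ≥ 1, this is ≤ 12/(m) = 12/m.
So |(-6m - 12)/(m) + 6| < ε whenever m > 12/ε.
Take N_0 = 12/ε. If m > N_0 then |(-6m - 12)/(m) + 6| ≤ 12/m < ε.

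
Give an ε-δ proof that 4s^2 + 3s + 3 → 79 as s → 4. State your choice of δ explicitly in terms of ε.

Fix ε > 0. We want δ > 0 such that 0 < |s − 4| < δ implies |(4s^2 + 3s + 3) − 79| < ε.
(4s^2 + 3s + 3) − 79 = 4s^2 + 3s - 76 = (s − 4)(4s + 19).
So |(4s^2 + 3s + 3) − 79| = |s − 4|·|4s + 19|.
Require δ ≤ 1. Then |s − 4| < 1 gives |s| < 5, and by the triangle inequality |4s + 19| ≤ 4·5 + 19 = 39.
Hence |(4s^2 + 3s + 3) − 79| ≤ 39|s − 4| < ε provided |s − 4| < ε/39.
Take δ = min(1, ε/39). Then 0 < |s − 4| < δ gives both |s − 4| < 1 and |s − 4| < ε/39, so |(4s^2 + 3s + 3) − 79| < ε.

δ = min(1, ε/39)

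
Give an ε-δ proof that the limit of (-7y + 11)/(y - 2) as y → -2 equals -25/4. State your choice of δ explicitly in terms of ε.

Let ε > 0. We want δ > 0 with 0 < |y + 2| < δ ⇒ |(-7y + 11)/(y - 2) + 25/4| < ε.
Combining over a common denominator, (-7y + 11)/(y - 2) + 25/4 = [(-7y + 11)·(-4) − 25·(y - 2)] / [(-4)·(y - 2)] = 3(y + 2) / ((-4)(y - 2)).
So |(-7y + 11)/(y - 2) + 25/4| = 3|y + 2| / (4·|y − 2|).
Require δ ≤ 2, so |y − 2| ≥ |-4| − |y + 2| > 4 − 2 = 2.
Hence |(-7y + 11)/(y - 2) + 25/4| < 3|y + 2|/(4·2) = (3/8)|y + 2|, which is < ε once |y + 2| < (8/3)ε.
Take δ = min(2, (8/3)ε). Then 0 < |y + 2| < δ forces both bounds, so |(-7y + 11)/(y - 2) + 25/4| < ε.

δ = min(2, (8/3)ε)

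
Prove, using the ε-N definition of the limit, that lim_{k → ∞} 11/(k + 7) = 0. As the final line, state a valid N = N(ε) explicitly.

Fix ε > 0. For k ≥ 1, |11/(k + 7) − 0| = 11/(k + 7) ≤ 11/k.
We need 11/k < ε, i.e. k > 11/ε.
Take N = 11/ε. If k > N then |11/(k + 7)| ≤ 11/k < ε.

N = 11/ε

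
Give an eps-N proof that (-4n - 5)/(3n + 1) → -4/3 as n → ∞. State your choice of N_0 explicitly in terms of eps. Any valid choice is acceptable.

Let eps > 0 be given. For n ≥ 1, |(-4n - 5)/(3n + 1) + 4/3| = |-11|/(3(3n + 1)) = 11/(3(3n + 1)).
Since 3n + 1 ≥ 3n for n ≥ 1, this is ≤ 11/(3·3n) = (11/9)/n.
So |(-4n - 5)/(3n + 1) + 4/3| < eps whenever n > (11/9)/eps.
Take N_0 = (11/9)/eps. If n > N_0 then |(-4n - 5)/(3n + 1) + 4/3| ≤ (11/9)/n < eps.

N_0 = (11/9)/eps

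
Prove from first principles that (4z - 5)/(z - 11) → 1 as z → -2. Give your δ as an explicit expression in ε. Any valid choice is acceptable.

δ = min(13/2, (13/6)ε)

Fix ε > 0. We want δ > 0 with 0 < |z + 2| < δ ⇒ |(4z - 5)/(z - 11) − 1| < ε.
Combining over a common denominator, (4z - 5)/(z - 11) − 1 = [(4z - 5)·(-13) − (-13)·(z - 11)] / [(-13)·(z - 11)] = -39(z + 2) / ((-13)(z - 11)).
So |(4z - 5)/(z - 11) − 1| = 39|z + 2| / (13·|z − 11|).
Restrict δ ≤ 13/2. Then |z + 2| < 13/2 gives |z − 11| = |(z + 2) + (-13)| ≥ 13 − 13/2 = 13/2.
Hence |(4z - 5)/(z - 11) − 1| < 39|z + 2|/(13·(13/2)) = (6/13)|z + 2|, which is < ε once |z + 2| < (13/6)ε.
Take δ = min(13/2, (13/6)ε). Then 0 < |z + 2| < δ forces both bounds, so |(4z - 5)/(z - 11) − 1| < ε.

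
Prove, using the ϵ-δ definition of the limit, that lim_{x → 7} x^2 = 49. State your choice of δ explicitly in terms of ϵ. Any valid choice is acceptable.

δ = min(1, ϵ/15)

Fix ϵ > 0. We seek δ > 0 with 0 < |x − 7| < δ ⇒ |x^2 − 49| < ϵ.
Factor: x^2 − 49 = (x − 7)(x + 7), so |x^2 − 49| = |x − 7|·|x + 7|.
Impose δ ≤ 1 so that |x| < 8; then |x + 7| ≤ 15.
Hence |x^2 − 49| ≤ 15|x − 7|, which is < ϵ once |x − 7| < ϵ/15.
Take δ = min(1, ϵ/15). If 0 < |x − 7| < δ then both bounds hold and |x^2 − 49| ≤ 15|x − 7| < 15·(ϵ/15) = ϵ.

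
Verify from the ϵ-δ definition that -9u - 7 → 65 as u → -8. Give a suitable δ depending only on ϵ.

Suppose ϵ > 0. We need δ > 0 so that 0 < |u + 8| < δ implies |(-9u - 7) − 65| < ϵ.
Since (-9u - 7) − 65 = -9(u + 8), we have |(-9u - 7) − 65| = 9|u + 8|.
So 9|u + 8| < ϵ exactly when |u + 8| < ϵ/9.
Take δ = ϵ/9. If 0 < |u + 8| < δ then |(-9u - 7) − 65| = 9|u + 8| < 9·(ϵ/9) = ϵ.

δ = ϵ/9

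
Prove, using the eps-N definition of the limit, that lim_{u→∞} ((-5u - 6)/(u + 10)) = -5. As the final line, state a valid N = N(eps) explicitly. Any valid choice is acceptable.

Let eps > 0. We seek N > 0 such that u > N implies |(-5u - 6)/(u + 10) + 5| < eps.
(-5u - 6)/(u + 10) + 5 = ((-5u - 6) − (-5)(u + 10)) / ((u + 10)) = 44/((u + 10)).
For u > 0 we have u + 10 > u, so |(-5u - 6)/(u + 10) + 5| = 44/((u + 10)) < 44/(u) = 44/u.
Thus |(-5u - 6)/(u + 10) + 5| < eps whenever u > 44/eps.
Take N = 44/eps. If u > N then |(-5u - 6)/(u + 10) + 5| < 44/u < eps.

N = 44/eps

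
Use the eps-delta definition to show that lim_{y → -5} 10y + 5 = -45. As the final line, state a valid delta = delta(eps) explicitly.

delta = eps/10

Fix eps > 0. We need delta > 0 so that 0 < |y + 5| < delta implies |(10y + 5) + 45| < eps.
|(10y + 5) + 45| = |10y + 50| = 10|y + 5|.
So 10|y + 5| < eps exactly when |y + 5| < eps/10.
Take delta = eps/10. If 0 < |y + 5| < delta then |(10y + 5) + 45| = 10|y + 5| < 10·(eps/10) = eps.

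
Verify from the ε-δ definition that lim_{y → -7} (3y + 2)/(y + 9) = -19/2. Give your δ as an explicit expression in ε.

Suppose ε > 0. We want δ > 0 with 0 < |y + 7| < δ ⇒ |(3y + 2)/(y + 9) + 19/2| < ε.
Combining over a common denominator, (3y + 2)/(y + 9) + 19/2 = [(3y + 2)·2 − (-19)·(y + 9)] / [2·(y + 9)] = 25(y + 7) / (2(y + 9)).
So |(3y + 2)/(y + 9) + 19/2| = 25|y + 7| / (2·|y + 9|).
Require δ ≤ 1, so |y + 9| ≥ |2| − |y + 7| > 2 − 1 = 1.
Hence |(3y + 2)/(y + 9) + 19/2| < 25|y + 7|/(2·1) = (25/2)|y + 7|, which is < ε once |y + 7| < (2/25)ε.
Take δ = min(1, (2/25)ε). Then 0 < |y + 7| < δ forces both bounds, so |(3y + 2)/(y + 9) + 19/2| < ε.

δ = min(1, (2/25)ε)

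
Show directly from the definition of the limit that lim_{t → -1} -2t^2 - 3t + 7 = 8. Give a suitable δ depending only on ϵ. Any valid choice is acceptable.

Let ϵ > 0 be given. We want δ > 0 such that 0 < |t + 1| < δ implies |(-2t^2 - 3t + 7) − 8| < ϵ.
(-2t^2 - 3t + 7) − 8 = -2t^2 - 3t - 1 = (t + 1)(-2t - 1).
So |(-2t^2 - 3t + 7) − 8| = |t + 1|·|-2t - 1|.
Require δ ≤ 2. Then |t + 1| < 2 gives |t| < 3, and by the triangle inequality |-2t - 1| ≤ 2·3 + 1 = 7.
Hence |(-2t^2 - 3t + 7) − 8| ≤ 7|t + 1| < ϵ provided |t + 1| < ϵ/7.
Choosing δ = min(2, ϵ/7) ensures both conditions, hence |(-2t^2 - 3t + 7) − 8| < ϵ.

δ = min(2, ϵ/7)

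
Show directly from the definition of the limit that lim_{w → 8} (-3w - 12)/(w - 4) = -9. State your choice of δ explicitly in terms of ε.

δ = min(2, (1/3)ε)

Suppose ε > 0. We want δ > 0 with 0 < |w − 8| < δ ⇒ |(-3w - 12)/(w - 4) + 9| < ε.
Combining over a common denominator, (-3w - 12)/(w - 4) + 9 = [(-3w - 12)·4 − (-36)·(w - 4)] / [4·(w - 4)] = 24(w − 8) / (4(w - 4)).
So |(-3w - 12)/(w - 4) + 9| = 24|w − 8| / (4·|w − 4|).
Require δ ≤ 2, so |w − 4| ≥ |4| − |w − 8| > 4 − 2 = 2.
Hence |(-3w - 12)/(w - 4) + 9| < 24|w − 8|/(4·2) = 3|w − 8|, which is < ε once |w − 8| < (1/3)ε.
Take δ = min(2, (1/3)ε). Then 0 < |w − 8| < δ forces both bounds, so |(-3w - 12)/(w - 4) + 9| < ε.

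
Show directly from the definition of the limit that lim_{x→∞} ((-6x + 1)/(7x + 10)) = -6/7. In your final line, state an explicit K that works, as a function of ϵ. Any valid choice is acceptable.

Let ϵ > 0. We seek K > 0 such that x > K implies |(-6x + 1)/(7x + 10) + 6/7| < ϵ.
(-6x + 1)/(7x + 10) + 6/7 = (7(-6x + 1) − (-6)(7x + 10)) / (7(7x + 10)) = 67/(7(7x + 10)).
For x > 0 we have 7x + 10 > 7x, so |(-6x + 1)/(7x + 10) + 6/7| = 67/(7(7x + 10)) < 67/(7·7x) = (67/49)/x.
Thus |(-6x + 1)/(7x + 10) + 6/7| < ϵ whenever x > (67/49)/ϵ.
Take K = (67/49)/ϵ. If x > K then |(-6x + 1)/(7x + 10) + 6/7| < (67/49)/x < ϵ.

K = (67/49)/ϵ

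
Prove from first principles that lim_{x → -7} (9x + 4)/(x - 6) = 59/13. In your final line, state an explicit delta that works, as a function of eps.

Fix eps > 0. We want delta > 0 with 0 < |x + 7| < delta ⇒ |(9x + 4)/(x - 6) − (59/13)| < eps.
Combining over a common denominator, (9x + 4)/(x - 6) − (59/13) = [(9x + 4)·(-13) − (-59)·(x - 6)] / [(-13)·(x - 6)] = -58(x + 7) / ((-13)(x - 6)).
So |(9x + 4)/(x - 6) − (59/13)| = 58|x + 7| / (13·|x − 6|).
Restrict delta ≤ 13/2. Then |x + 7| < 13/2 gives |x − 6| = |(x + 7) + (-13)| ≥ 13 − 13/2 = 13/2.
Hence |(9x + 4)/(x - 6) − (59/13)| < 58|x + 7|/(13·(13/2)) = (116/169)|x + 7|, which is < eps once |x + 7| < (169/116)eps.
Take delta = min(13/2, (169/116)eps). Then 0 < |x + 7| < delta forces both bounds, so |(9x + 4)/(x - 6) − (59/13)| < eps.

delta = min(13/2, (169/116)eps)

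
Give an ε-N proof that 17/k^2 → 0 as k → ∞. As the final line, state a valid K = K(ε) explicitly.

Fix ε > 0. For k ≥ 1, |17/k^2 − 0| = 17/k^2.
17/k^2 < ε ⇔ k^2 > 17/ε ⇔ k > (17/ε)^{1/2}.
Take K = (17/ε)^{1/2}. Then k > K implies 17/k^2 < ε.

K = (17/ε)^{1/2}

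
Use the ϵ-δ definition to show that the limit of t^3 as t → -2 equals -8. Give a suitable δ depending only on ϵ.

δ = min(1, ϵ/19)

Suppose ϵ > 0. We seek δ > 0 with 0 < |t + 2| < δ ⇒ |t^3 + 8| < ϵ.
Factor: t^3 + 8 = (t + 2)(t^2 - 2t + 4), so |t^3 + 8| = |t + 2|·|t^2 - 2t + 4|.
Restrict δ ≤ 1. Then |t + 2| < 1 gives |t| < 3, so by the triangle inequality |t^2 - 2t + 4| ≤ 3^2 + 2·3 + 4 = 19.
Hence |t^3 + 8| ≤ 19|t + 2|, which is < ϵ once |t + 2| < ϵ/19.
Take δ = min(1, ϵ/19). If 0 < |t + 2| < δ then both bounds hold and |t^3 + 8| ≤ 19|t + 2| < 19·(ϵ/19) = ϵ.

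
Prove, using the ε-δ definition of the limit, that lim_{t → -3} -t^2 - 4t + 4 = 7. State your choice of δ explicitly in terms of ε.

δ = min(1, ε/5)

Let ε > 0. We want δ > 0 such that 0 < |t + 3| < δ implies |(-t^2 - 4t + 4) − 7| < ε.
(-t^2 - 4t + 4) − 7 = -t^2 - 4t - 3 = (t + 3)(-t - 1).
So |(-t^2 - 4t + 4) − 7| = |t + 3|·|-t - 1|.
Require δ ≤ 1. Then |t + 3| < 1 gives |t| < 4, and by the triangle inequality |-t - 1| ≤ 4 + 1 = 5.
Hence |(-t^2 - 4t + 4) − 7| ≤ 5|t + 3| < ε provided |t + 3| < ε/5.
Take δ = min(1, ε/5). Then 0 < |t + 3| < δ gives both |t + 3| < 1 and |t + 3| < ε/5, so |(-t^2 - 4t + 4) − 7| < ε.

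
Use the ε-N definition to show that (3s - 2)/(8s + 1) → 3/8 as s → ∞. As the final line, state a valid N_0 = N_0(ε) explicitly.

N_0 = (19/64)/ε

Suppose ε > 0. We seek N_0 > 0 such that s > N_0 implies |(3s - 2)/(8s + 1) − (3/8)| < ε.
(3s - 2)/(8s + 1) − (3/8) = (8(3s - 2) − 3(8s + 1)) / (8(8s + 1)) = -19/(8(8s + 1)).
For s > 0 we have 8s + 1 > 8s, so |(3s - 2)/(8s + 1) − (3/8)| = 19/(8(8s + 1)) < 19/(8·8s) = (19/64)/s.
Thus |(3s - 2)/(8s + 1) − (3/8)| < ε whenever s > (19/64)/ε.
Take N_0 = (19/64)/ε. If s > N_0 then |(3s - 2)/(8s + 1) − (3/8)| < (19/64)/s < ε.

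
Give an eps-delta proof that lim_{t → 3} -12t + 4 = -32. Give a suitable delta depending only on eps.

delta = eps/12

Let eps > 0 be given. We need delta > 0 so that 0 < |t − 3| < delta implies |(-12t + 4) + 32| < eps.
|(-12t + 4) + 32| = |-12t + 36| = 12|t − 3|.
Thus it suffices that |t − 3| < eps/12.
Take delta = eps/12. If 0 < |t − 3| < delta then |(-12t + 4) + 32| = 12|t − 3| < 12·(eps/12) = eps.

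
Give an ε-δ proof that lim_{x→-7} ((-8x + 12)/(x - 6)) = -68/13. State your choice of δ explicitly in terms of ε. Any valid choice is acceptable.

Let ε > 0. We want δ > 0 with 0 < |x + 7| < δ ⇒ |(-8x + 12)/(x - 6) + 68/13| < ε.
Combining over a common denominator, (-8x + 12)/(x - 6) + 68/13 = [(-8x + 12)·(-13) − 68·(x - 6)] / [(-13)·(x - 6)] = 36(x + 7) / ((-13)(x - 6)).
So |(-8x + 12)/(x - 6) + 68/13| = 36|x + 7| / (13·|x − 6|).
Require δ ≤ 13/2, so |x − 6| ≥ |-13| − |x + 7| > 13 − 13/2 = 13/2.
Hence |(-8x + 12)/(x - 6) + 68/13| < 36|x + 7|/(13·(13/2)) = (72/169)|x + 7|, which is < ε once |x + 7| < (169/72)ε.
Take δ = min(13/2, (169/72)ε). Then 0 < |x + 7| < δ forces both bounds, so |(-8x + 12)/(x - 6) + 68/13| < ε.

δ = min(13/2, (169/72)ε)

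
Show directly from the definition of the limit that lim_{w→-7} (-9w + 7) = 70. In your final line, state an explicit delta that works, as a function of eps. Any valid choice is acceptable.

Let eps > 0. We need delta > 0 so that 0 < |w + 7| < delta implies |(-9w + 7) − 70| < eps.
Since (-9w + 7) − 70 = -9(w + 7), we have |(-9w + 7) − 70| = 9|w + 7|.
Thus it suffices that |w + 7| < eps/9.
Choosing delta = eps/9 gives |(-9w + 7) − 70| = 9|w + 7| < eps whenever |w + 7| < delta.

delta = eps/9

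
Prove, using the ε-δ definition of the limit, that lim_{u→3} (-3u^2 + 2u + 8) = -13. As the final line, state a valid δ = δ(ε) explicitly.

Fix ε > 0. We want δ > 0 such that 0 < |u − 3| < δ implies |(-3u^2 + 2u + 8) + 13| < ε.
(-3u^2 + 2u + 8) + 13 = -3u^2 + 2u + 21 = (u − 3)(-3u - 7).
So |(-3u^2 + 2u + 8) + 13| = |u − 3|·|-3u - 7|.
Assume first that |u − 3| < 1, so |u| < 4. Then |-3u - 7| ≤ 3·4 + 7 = 19.
Hence |(-3u^2 + 2u + 8) + 13| ≤ 19|u − 3| < ε provided |u − 3| < ε/19.
Choosing δ = min(1, ε/19) ensures both conditions, hence |(-3u^2 + 2u + 8) + 13| < ε.

δ = min(1, ε/19)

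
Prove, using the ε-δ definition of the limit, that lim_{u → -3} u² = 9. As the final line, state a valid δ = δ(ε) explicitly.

δ = min(2, ε/8)

Fix ε > 0. We seek δ > 0 with 0 < |u + 3| < δ ⇒ |u² − 9| < ε.
Factor: u² − 9 = (u + 3)(u - 3), so |u² − 9| = |u + 3|·|u - 3|.
Restrict δ ≤ 2. Then |u + 3| < 2 gives |u| < 5, so by the triangle inequality |u - 3| ≤ 5 + 3 = 8.
Hence |u² − 9| ≤ 8|u + 3|, which is < ε once |u + 3| < ε/8.
Take δ = min(2, ε/8). If 0 < |u + 3| < δ then both bounds hold and |u² − 9| ≤ 8|u + 3| < 8·(ε/8) = ε.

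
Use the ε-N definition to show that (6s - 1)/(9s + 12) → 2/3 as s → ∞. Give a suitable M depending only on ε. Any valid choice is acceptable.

M = 1/ε

Let ε > 0 be given. We seek M > 0 such that s > M implies |(6s - 1)/(9s + 12) − (2/3)| < ε.
(6s - 1)/(9s + 12) − (2/3) = (9(6s - 1) − 6(9s + 12)) / (9(9s + 12)) = -81/(9(9s + 12)).
For s > 0 we have 9s + 12 > 9s, so |(6s - 1)/(9s + 12) − (2/3)| = 81/(9(9s + 12)) < 81/(9·9s) = 1/s.
Thus |(6s - 1)/(9s + 12) − (2/3)| < ε whenever s > 1/ε.
Take M = 1/ε. If s > M then |(6s - 1)/(9s + 12) − (2/3)| < 1/s < ε.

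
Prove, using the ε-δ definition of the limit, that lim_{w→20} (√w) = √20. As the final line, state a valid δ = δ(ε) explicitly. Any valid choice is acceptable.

δ = min(20, √20·ε)

Let ε > 0. We want δ > 0 such that 0 < |w − 20| < δ implies |√w − √20| < ε.
Rationalise: √w − √20 = (w − 20)/(√w + √20), so |√w − √20| = |w − 20|/(√w + √20).
Restrict δ ≤ 20 so that |w − 20| < 20 forces w > 0, and then √w + √20 > √20.
Hence |√w − √20| < |w − 20|/√20, which is < ε once |w − 20| < √20·ε.
Take δ = min(20, √20·ε). If 0 < |w − 20| < δ then w > 0 and |√w − √20| < |w − 20|/√20 < ε.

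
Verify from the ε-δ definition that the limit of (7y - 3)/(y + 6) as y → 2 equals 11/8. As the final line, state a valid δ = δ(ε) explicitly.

Fix ε > 0. We want δ > 0 with 0 < |y − 2| < δ ⇒ |(7y - 3)/(y + 6) − (11/8)| < ε.
Combining over a common denominator, (7y - 3)/(y + 6) − (11/8) = [(7y - 3)·8 − 11·(y + 6)] / [8·(y + 6)] = 45(y − 2) / (8(y + 6)).
So |(7y - 3)/(y + 6) − (11/8)| = 45|y − 2| / (8·|y + 6|).
Restrict δ ≤ 4. Then |y − 2| < 4 gives |y + 6| = |(y − 2) + 8| ≥ 8 − 4 = 4.
Hence |(7y - 3)/(y + 6) − (11/8)| < 45|y − 2|/(8·4) = (45/32)|y − 2|, which is < ε once |y − 2| < (32/45)ε.
Take δ = min(4, (32/45)ε). Then 0 < |y − 2| < δ forces both bounds, so |(7y - 3)/(y + 6) − (11/8)| < ε.

δ = min(4, (32/45)ε)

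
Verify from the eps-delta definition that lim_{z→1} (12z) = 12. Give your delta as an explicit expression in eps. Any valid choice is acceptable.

Let eps > 0 be given. We need delta > 0 so that 0 < |z − 1| < delta implies |(12z) − 12| < eps.
|(12z) − 12| = |12z - 12| = 12|z − 1|.
So 12|z − 1| < eps exactly when |z − 1| < eps/12.
Take delta = eps/12. If 0 < |z − 1| < delta then |(12z) − 12| = 12|z − 1| < 12·(eps/12) = eps.

delta = eps/12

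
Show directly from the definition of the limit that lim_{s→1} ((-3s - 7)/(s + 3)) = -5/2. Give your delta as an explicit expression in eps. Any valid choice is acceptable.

delta = min(2, 4eps)

Suppose eps > 0. We want delta > 0 with 0 < |s − 1| < delta ⇒ |(-3s - 7)/(s + 3) + 5/2| < eps.
Combining over a common denominator, (-3s - 7)/(s + 3) + 5/2 = [(-3s - 7)·4 − (-10)·(s + 3)] / [4·(s + 3)] = -2(s − 1) / (4(s + 3)).
So |(-3s - 7)/(s + 3) + 5/2| = 2|s − 1| / (4·|s + 3|).
Restrict delta ≤ 2. Then |s − 1| < 2 gives |s + 3| = |(s − 1) + 4| ≥ 4 − 2 = 2.
Hence |(-3s - 7)/(s + 3) + 5/2| < 2|s − 1|/(4·2) = (1/4)|s − 1|, which is < eps once |s − 1| < 4eps.
Take delta = min(2, 4eps). Then 0 < |s − 1| < delta forces both bounds, so |(-3s - 7)/(s + 3) + 5/2| < eps.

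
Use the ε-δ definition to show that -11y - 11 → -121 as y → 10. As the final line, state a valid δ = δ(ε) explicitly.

Fix ε > 0. We need δ > 0 so that 0 < |y − 10| < δ implies |(-11y - 11) + 121| < ε.
|(-11y - 11) + 121| = |-11y + 110| = 11|y − 10|.
Thus it suffices that |y − 10| < ε/11.
Choosing δ = ε/11 gives |(-11y - 11) + 121| = 11|y − 10| < ε whenever |y − 10| < δ.

δ = ε/11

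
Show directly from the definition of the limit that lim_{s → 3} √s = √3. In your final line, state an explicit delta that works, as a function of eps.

delta = min(3, √3·eps)

Suppose eps > 0. We want delta > 0 such that 0 < |s − 3| < delta implies |√s − √3| < eps.
Rationalise: √s − √3 = (s − 3)/(√s + √3), so |√s − √3| = |s − 3|/(√s + √3).
Restrict delta ≤ 3 so that |s − 3| < 3 forces s > 0, and then √s + √3 > √3.
Hence |√s − √3| < |s − 3|/√3, which is < eps once |s − 3| < √3·eps.
Take delta = min(3, √3·eps). If 0 < |s − 3| < delta then s > 0 and |√s − √3| < |s − 3|/√3 < eps.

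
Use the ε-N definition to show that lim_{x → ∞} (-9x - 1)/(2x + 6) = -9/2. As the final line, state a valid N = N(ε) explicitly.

N = 13/ε

Fix ε > 0. We seek N > 0 such that x > N implies |(-9x - 1)/(2x + 6) + 9/2| < ε.
(-9x - 1)/(2x + 6) + 9/2 = (2(-9x - 1) − (-9)(2x + 6)) / (2(2x + 6)) = 52/(2(2x + 6)).
For x > 0 we have 2x + 6 > 2x, so |(-9x - 1)/(2x + 6) + 9/2| = 52/(2(2x + 6)) < 52/(2·2x) = 13/x.
Thus |(-9x - 1)/(2x + 6) + 9/2| < ε whenever x > 13/ε.
Take N = 13/ε. If x > N then |(-9x - 1)/(2x + 6) + 9/2| < 13/x < ε.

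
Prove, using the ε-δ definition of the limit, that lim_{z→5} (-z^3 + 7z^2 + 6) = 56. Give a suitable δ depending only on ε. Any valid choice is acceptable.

Fix ε > 0. We want δ > 0 such that 0 < |z − 5| < δ implies |(-z^3 + 7z^2 + 6) − 56| < ε.
(-z^3 + 7z^2 + 6) − 56 = -z^3 + 7z^2 - 50 = (z − 5)(-z^2 + 2z + 10).
So |(-z^3 + 7z^2 + 6) − 56| = |z − 5|·|-z^2 + 2z + 10|.
Require δ ≤ 1. Then |z − 5| < 1 gives |z| < 6, and by the triangle inequality |-z^2 + 2z + 10| ≤ 6^2 + 2·6 + 10 = 58.
Hence |(-z^3 + 7z^2 + 6) − 56| ≤ 58|z − 5| < ε provided |z − 5| < ε/58.
Choosing δ = min(1, ε/58) ensures both conditions, hence |(-z^3 + 7z^2 + 6) − 56| < ε.

δ = min(1, ε/58)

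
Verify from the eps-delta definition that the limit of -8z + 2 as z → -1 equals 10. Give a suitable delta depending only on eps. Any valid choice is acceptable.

Fix eps > 0. We need delta > 0 so that 0 < |z + 1| < delta implies |(-8z + 2) − 10| < eps.
|(-8z + 2) − 10| = |-8z - 8| = 8|z + 1|.
Thus it suffices that |z + 1| < eps/8.
Take delta = eps/8. If 0 < |z + 1| < delta then |(-8z + 2) − 10| = 8|z + 1| < 8·(eps/8) = eps.

delta = eps/8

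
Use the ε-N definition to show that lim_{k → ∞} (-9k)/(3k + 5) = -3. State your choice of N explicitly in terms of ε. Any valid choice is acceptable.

N = 5/ε

Fix ε > 0. For k ≥ 1, |(-9k)/(3k + 5) + 3| = |45|/(3(3k + 5)) = 45/(3(3k + 5)).
Since 3k + 5 ≥ 3k for k ≥ 1, this is ≤ 45/(3·3k) = 5/k.
So |(-9k)/(3k + 5) + 3| < ε whenever k > 5/ε.
Take N = 5/ε. If k > N then |(-9k)/(3k + 5) + 3| ≤ 5/k < ε.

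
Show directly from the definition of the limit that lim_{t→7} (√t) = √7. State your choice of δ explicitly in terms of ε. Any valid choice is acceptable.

Let ε > 0. We want δ > 0 such that 0 < |t − 7| < δ implies |√t − √7| < ε.
Rationalise: √t − √7 = (t − 7)/(√t + √7), so |√t − √7| = |t − 7|/(√t + √7).
Restrict δ ≤ 7 so that |t − 7| < 7 forces t > 0, and then √t + √7 > √7.
Hence |√t − √7| < |t − 7|/√7, which is < ε once |t − 7| < √7·ε.
Take δ = min(7, √7·ε). If 0 < |t − 7| < δ then t > 0 and |√t − √7| < |t − 7|/√7 < ε.

δ = min(7, √7·ε)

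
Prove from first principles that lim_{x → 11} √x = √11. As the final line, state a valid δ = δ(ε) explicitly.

Fix ε > 0. We want δ > 0 such that 0 < |x − 11| < δ implies |√x − √11| < ε.
Multiplying by the conjugate, |√x − √11| = |x − 11|/(√x + √11).
Restrict δ ≤ 11 so that |x − 11| < 11 forces x > 0, and then √x + √11 > √11.
Hence |√x − √11| < |x − 11|/√11, which is < ε once |x − 11| < √11·ε.
Take δ = min(11, √11·ε). If 0 < |x − 11| < δ then x > 0 and |√x − √11| < |x − 11|/√11 < ε.

δ = min(11, √11·ε)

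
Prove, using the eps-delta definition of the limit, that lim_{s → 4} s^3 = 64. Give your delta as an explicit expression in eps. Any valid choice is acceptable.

Suppose eps > 0. We seek delta > 0 with 0 < |s − 4| < delta ⇒ |s^3 − 64| < eps.
Factor: s^3 − 64 = (s − 4)(s^2 + 4s + 16), so |s^3 − 64| = |s − 4|·|s^2 + 4s + 16|.
Impose delta ≤ 1 so that |s| < 5; then |s^2 + 4s + 16| ≤ 61.
Hence |s^3 − 64| ≤ 61|s − 4|, which is < eps once |s − 4| < eps/61.
Take delta = min(1, eps/61). If 0 < |s − 4| < delta then both bounds hold and |s^3 − 64| ≤ 61|s − 4| < 61·(eps/61) = eps.

delta = min(1, eps/61)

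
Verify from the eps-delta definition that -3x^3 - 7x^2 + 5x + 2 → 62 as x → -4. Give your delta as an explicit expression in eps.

delta = min(1, eps/115)

Fix eps > 0. We want delta > 0 such that 0 < |x + 4| < delta implies |(-3x^3 - 7x^2 + 5x + 2) − 62| < eps.
(-3x^3 - 7x^2 + 5x + 2) − 62 = -3x^3 - 7x^2 + 5x - 60 = (x + 4)(-3x^2 + 5x - 15).
So |(-3x^3 - 7x^2 + 5x + 2) − 62| = |x + 4|·|-3x^2 + 5x - 15|.
Assume first that |x + 4| < 1, so |x| < 5. Then |-3x^2 + 5x - 15| ≤ 3·5^2 + 5·5 + 15 = 115.
Hence |(-3x^3 - 7x^2 + 5x + 2) − 62| ≤ 115|x + 4| < eps provided |x + 4| < eps/115.
Take delta = min(1, eps/115). Then 0 < |x + 4| < delta gives both |x + 4| < 1 and |x + 4| < eps/115, so |(-3x^3 - 7x^2 + 5x + 2) − 62| < eps.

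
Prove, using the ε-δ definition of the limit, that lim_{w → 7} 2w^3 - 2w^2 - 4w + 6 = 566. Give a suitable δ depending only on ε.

Let ε > 0 be given. We want δ > 0 such that 0 < |w − 7| < δ implies |(2w^3 - 2w^2 - 4w + 6) − 566| < ε.
(2w^3 - 2w^2 - 4w + 6) − 566 = 2w^3 - 2w^2 - 4w - 560 = (w − 7)(2w^2 + 12w + 80).
So |(2w^3 - 2w^2 - 4w + 6) − 566| = |w − 7|·|2w^2 + 12w + 80|.
Require δ ≤ 2. Then |w − 7| < 2 gives |w| < 9, and by the triangle inequality |2w^2 + 12w + 80| ≤ 2·9^2 + 12·9 + 80 = 350.
Hence |(2w^3 - 2w^2 - 4w + 6) − 566| ≤ 350|w − 7| < ε provided |w − 7| < ε/350.
Take δ = min(2, ε/350). Then 0 < |w − 7| < δ gives both |w − 7| < 2 and |w − 7| < ε/350, so |(2w^3 - 2w^2 - 4w + 6) − 566| < ε.

δ = min(2, ε/350)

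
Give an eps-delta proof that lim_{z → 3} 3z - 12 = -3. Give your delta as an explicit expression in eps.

Let eps > 0 be given. We need delta > 0 so that 0 < |z − 3| < delta implies |(3z - 12) + 3| < eps.
Since (3z - 12) + 3 = 3(z − 3), we have |(3z - 12) + 3| = 3|z − 3|.
So 3|z − 3| < eps exactly when |z − 3| < eps/3.
Choosing delta = eps/3 gives |(3z - 12) + 3| = 3|z − 3| < eps whenever |z − 3| < delta.

delta = eps/3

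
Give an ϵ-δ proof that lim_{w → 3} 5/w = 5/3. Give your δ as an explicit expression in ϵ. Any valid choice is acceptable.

Suppose ϵ > 0. We seek δ > 0 such that 0 < |w − 3| < δ implies |5/w − (5/3)| < ϵ.
|5/w − (5/3)| = 5·|3 − w|/(3·|w|) = 5|w − 3|/(3|w|).
Restrict δ ≤ 3/2. Then |w − 3| < 3/2 gives |w| > 3/2, so 3|w| > 9/2.
Then |5/w − (5/3)| < 5|w − 3|/(9/2), which is < ϵ when |w − 3| < (9/10)ϵ.
Take δ = min(3/2, (9/10)ϵ). Then 0 < |w − 3| < δ gives both |w − 3| < 3/2 and |w − 3| < (9/10)ϵ, so |5/w − (5/3)| < ϵ.

δ = min(3/2, (9/10)ϵ)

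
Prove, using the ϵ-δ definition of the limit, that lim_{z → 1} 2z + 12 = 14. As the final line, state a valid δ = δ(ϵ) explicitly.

δ = ϵ/2

Suppose ϵ > 0. We need δ > 0 so that 0 < |z − 1| < δ implies |(2z + 12) − 14| < ϵ.
Since (2z + 12) − 14 = 2(z − 1), we have |(2z + 12) − 14| = 2|z − 1|.
So 2|z − 1| < ϵ exactly when |z − 1| < ϵ/2.
Take δ = ϵ/2. If 0 < |z − 1| < δ then |(2z + 12) − 14| = 2|z − 1| < 2·(ϵ/2) = ϵ.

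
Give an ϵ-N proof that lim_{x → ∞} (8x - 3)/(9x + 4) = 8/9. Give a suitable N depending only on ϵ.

Let ϵ > 0. We seek N > 0 such that x > N implies |(8x - 3)/(9x + 4) − (8/9)| < ϵ.
(8x - 3)/(9x + 4) − (8/9) = (9(8x - 3) − 8(9x + 4)) / (9(9x + 4)) = -59/(9(9x + 4)).
For x > 0 we have 9x + 4 > 9x, so |(8x - 3)/(9x + 4) − (8/9)| = 59/(9(9x + 4)) < 59/(9·9x) = (59/81)/x.
Thus |(8x - 3)/(9x + 4) − (8/9)| < ϵ whenever x > (59/81)/ϵ.
Take N = (59/81)/ϵ. If x > N then |(8x - 3)/(9x + 4) − (8/9)| < (59/81)/x < ϵ.

N = (59/81)/ϵ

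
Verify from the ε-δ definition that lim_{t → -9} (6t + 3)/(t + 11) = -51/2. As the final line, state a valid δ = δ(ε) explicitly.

δ = min(1, (2/63)ε)

Let ε > 0. We want δ > 0 with 0 < |t + 9| < δ ⇒ |(6t + 3)/(t + 11) + 51/2| < ε.
Combining over a common denominator, (6t + 3)/(t + 11) + 51/2 = [(6t + 3)·2 − (-51)·(t + 11)] / [2·(t + 11)] = 63(t + 9) / (2(t + 11)).
So |(6t + 3)/(t + 11) + 51/2| = 63|t + 9| / (2·|t + 11|).
Require δ ≤ 1, so |t + 11| ≥ |2| − |t + 9| > 2 − 1 = 1.
Hence |(6t + 3)/(t + 11) + 51/2| < 63|t + 9|/(2·1) = (63/2)|t + 9|, which is < ε once |t + 9| < (2/63)ε.
Take δ = min(1, (2/63)ε). Then 0 < |t + 9| < δ forces both bounds, so |(6t + 3)/(t + 11) + 51/2| < ε.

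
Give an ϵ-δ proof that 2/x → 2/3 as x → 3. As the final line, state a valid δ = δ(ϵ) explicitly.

Fix ϵ > 0. We seek δ > 0 such that 0 < |x − 3| < δ implies |2/x − (2/3)| < ϵ.
|2/x − (2/3)| = 2·|3 − x|/(3·|x|) = 2|x − 3|/(3|x|).
Restrict δ ≤ 3/2. Then |x − 3| < 3/2 gives |x| > 3/2, so 3|x| > 9/2.
Then |2/x − (2/3)| < 2|x − 3|/(9/2), which is < ϵ when |x − 3| < (9/4)ϵ.
Take δ = min(3/2, (9/4)ϵ). Then 0 < |x − 3| < δ gives both |x − 3| < 3/2 and |x − 3| < (9/4)ϵ, so |2/x − (2/3)| < ϵ.

δ = min(3/2, (9/4)ϵ)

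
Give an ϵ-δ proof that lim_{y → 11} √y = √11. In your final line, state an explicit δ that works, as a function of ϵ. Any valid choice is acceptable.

δ = min(11, √11·ϵ)

Suppose ϵ > 0. We want δ > 0 such that 0 < |y − 11| < δ implies |√y − √11| < ϵ.
Multiplying by the conjugate, |√y − √11| = |y − 11|/(√y + √11).
Restrict δ ≤ 11 so that |y − 11| < 11 forces y > 0, and then √y + √11 > √11.
Hence |√y − √11| < |y − 11|/√11, which is < ϵ once |y − 11| < √11·ϵ.
Take δ = min(11, √11·ϵ). If 0 < |y − 11| < δ then y > 0 and |√y − √11| < |y − 11|/√11 < ϵ.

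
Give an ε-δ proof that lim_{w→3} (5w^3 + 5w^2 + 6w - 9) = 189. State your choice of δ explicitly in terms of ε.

δ = min(1, ε/226)

Fix ε > 0. We want δ > 0 such that 0 < |w − 3| < δ implies |(5w^3 + 5w^2 + 6w - 9) − 189| < ε.
(5w^3 + 5w^2 + 6w - 9) − 189 = 5w^3 + 5w^2 + 6w - 198 = (w − 3)(5w^2 + 20w + 66).
So |(5w^3 + 5w^2 + 6w - 9) − 189| = |w − 3|·|5w^2 + 20w + 66|.
Require δ ≤ 1. Then |w − 3| < 1 gives |w| < 4, and by the triangle inequality |5w^2 + 20w + 66| ≤ 5·4^2 + 20·4 + 66 = 226.
Hence |(5w^3 + 5w^2 + 6w - 9) − 189| ≤ 226|w − 3| < ε provided |w − 3| < ε/226.
Choosing δ = min(1, ε/226) ensures both conditions, hence |(5w^3 + 5w^2 + 6w - 9) − 189| < ε.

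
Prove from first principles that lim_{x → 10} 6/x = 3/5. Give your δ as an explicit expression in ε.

δ = min(5, (25/3)ε)

Let ε > 0 be given. We seek δ > 0 such that 0 < |x − 10| < δ implies |6/x − (3/5)| < ε.
|6/x − (3/5)| = 6·|10 − x|/(10·|x|) = 6|x − 10|/(10|x|).
Restrict δ ≤ 5. Then |x − 10| < 5 gives |x| > 5, so 10|x| > 50.
Then |6/x − (3/5)| < 6|x − 10|/50, which is < ε when |x − 10| < (25/3)ε.
Take δ = min(5, (25/3)ε). Then 0 < |x − 10| < δ gives both |x − 10| < 5 and |x − 10| < (25/3)ε, so |6/x − (3/5)| < ε.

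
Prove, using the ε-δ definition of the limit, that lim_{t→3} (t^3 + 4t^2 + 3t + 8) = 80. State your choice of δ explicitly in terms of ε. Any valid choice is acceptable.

Let ε > 0 be given. We want δ > 0 such that 0 < |t − 3| < δ implies |(t^3 + 4t^2 + 3t + 8) − 80| < ε.
(t^3 + 4t^2 + 3t + 8) − 80 = t^3 + 4t^2 + 3t - 72 = (t − 3)(t^2 + 7t + 24).
So |(t^3 + 4t^2 + 3t + 8) − 80| = |t − 3|·|t^2 + 7t + 24|.
Assume first that |t − 3| < 1, so |t| < 4. Then |t^2 + 7t + 24| ≤ 4^2 + 7·4 + 24 = 68.
Hence |(t^3 + 4t^2 + 3t + 8) − 80| ≤ 68|t − 3| < ε provided |t − 3| < ε/68.
Take δ = min(1, ε/68). Then 0 < |t − 3| < δ gives both |t − 3| < 1 and |t − 3| < ε/68, so |(t^3 + 4t^2 + 3t + 8) − 80| < ε.

δ = min(1, ε/68)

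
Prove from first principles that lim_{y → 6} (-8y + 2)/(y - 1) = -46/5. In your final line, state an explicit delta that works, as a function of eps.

delta = min(5/2, (25/12)eps)

Suppose eps > 0. We want delta > 0 with 0 < |y − 6| < delta ⇒ |(-8y + 2)/(y - 1) + 46/5| < eps.
Combining over a common denominator, (-8y + 2)/(y - 1) + 46/5 = [(-8y + 2)·5 − (-46)·(y - 1)] / [5·(y - 1)] = 6(y − 6) / (5(y - 1)).
So |(-8y + 2)/(y - 1) + 46/5| = 6|y − 6| / (5·|y − 1|).
Require delta ≤ 5/2, so |y − 1| ≥ |5| − |y − 6| > 5 − 5/2 = 5/2.
Hence |(-8y + 2)/(y - 1) + 46/5| < 6|y − 6|/(5·(5/2)) = (12/25)|y − 6|, which is < eps once |y − 6| < (25/12)eps.
Take delta = min(5/2, (25/12)eps). Then 0 < |y − 6| < delta forces both bounds, so |(-8y + 2)/(y - 1) + 46/5| < eps.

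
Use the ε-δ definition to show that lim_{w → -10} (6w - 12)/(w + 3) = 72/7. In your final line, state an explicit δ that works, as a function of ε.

Fix ε > 0. We want δ > 0 with 0 < |w + 10| < δ ⇒ |(6w - 12)/(w + 3) − (72/7)| < ε.
Combining over a common denominator, (6w - 12)/(w + 3) − (72/7) = [(6w - 12)·(-7) − (-72)·(w + 3)] / [(-7)·(w + 3)] = 30(w + 10) / ((-7)(w + 3)).
So |(6w - 12)/(w + 3) − (72/7)| = 30|w + 10| / (7·|w + 3|).
Restrict δ ≤ 7/2. Then |w + 10| < 7/2 gives |w + 3| = |(w + 10) + (-7)| ≥ 7 − 7/2 = 7/2.
Hence |(6w - 12)/(w + 3) − (72/7)| < 30|w + 10|/(7·(7/2)) = (60/49)|w + 10|, which is < ε once |w + 10| < (49/60)ε.
Take δ = min(7/2, (49/60)ε). Then 0 < |w + 10| < δ forces both bounds, so |(6w - 12)/(w + 3) − (72/7)| < ε.

δ = min(7/2, (49/60)ε)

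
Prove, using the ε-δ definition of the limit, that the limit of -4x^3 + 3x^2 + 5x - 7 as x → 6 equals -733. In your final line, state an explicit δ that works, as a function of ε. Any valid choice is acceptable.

δ = min(1, ε/464)

Suppose ε > 0. We want δ > 0 such that 0 < |x − 6| < δ implies |(-4x^3 + 3x^2 + 5x - 7) + 733| < ε.
(-4x^3 + 3x^2 + 5x - 7) + 733 = -4x^3 + 3x^2 + 5x + 726 = (x − 6)(-4x^2 - 21x - 121).
So |(-4x^3 + 3x^2 + 5x - 7) + 733| = |x − 6|·|-4x^2 - 21x - 121|.
Assume first that |x − 6| < 1, so |x| < 7. Then |-4x^2 - 21x - 121| ≤ 4·7^2 + 21·7 + 121 = 464.
Hence |(-4x^3 + 3x^2 + 5x - 7) + 733| ≤ 464|x − 6| < ε provided |x − 6| < ε/464.
Choosing δ = min(1, ε/464) ensures both conditions, hence |(-4x^3 + 3x^2 + 5x - 7) + 733| < ε.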